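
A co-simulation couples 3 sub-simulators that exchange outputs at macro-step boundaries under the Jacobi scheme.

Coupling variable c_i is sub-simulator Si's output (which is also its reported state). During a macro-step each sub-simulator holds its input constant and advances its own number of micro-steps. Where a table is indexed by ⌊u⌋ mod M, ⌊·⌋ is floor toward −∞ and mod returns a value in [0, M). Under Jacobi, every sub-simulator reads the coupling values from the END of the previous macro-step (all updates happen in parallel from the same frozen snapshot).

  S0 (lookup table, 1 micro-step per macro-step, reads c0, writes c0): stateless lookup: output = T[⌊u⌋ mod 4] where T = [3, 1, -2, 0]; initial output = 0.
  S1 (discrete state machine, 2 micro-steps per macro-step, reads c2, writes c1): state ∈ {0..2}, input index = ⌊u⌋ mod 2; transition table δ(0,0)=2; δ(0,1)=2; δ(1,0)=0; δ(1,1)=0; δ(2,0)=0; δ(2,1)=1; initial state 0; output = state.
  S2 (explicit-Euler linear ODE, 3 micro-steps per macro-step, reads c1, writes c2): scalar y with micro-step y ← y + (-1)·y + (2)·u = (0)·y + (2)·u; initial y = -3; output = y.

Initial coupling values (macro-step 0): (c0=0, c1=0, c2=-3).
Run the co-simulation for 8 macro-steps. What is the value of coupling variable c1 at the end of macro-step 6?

c1 at macro-step 6 = 2

macro 1: S0 reads c0=0 → after 1×micro: 3; S1 reads c2=-3 → after 2×micro: 1; S2 reads c1=0 → after 3×micro: 0 ⇒ (c0=3, c1=1, c2=0)
macro 2: S0 reads c0=3 → after 1×micro: 0; S1 reads c2=0 → after 2×micro: 2; S2 reads c1=1 → after 3×micro: 2 ⇒ (c0=0, c1=2, c2=2)
macro 3: S0 reads c0=0 → after 1×micro: 3; S1 reads c2=2 → after 2×micro: 2; S2 reads c1=2 → after 3×micro: 4 ⇒ (c0=3, c1=2, c2=4)
macro 4: S0 reads c0=3 → after 1×micro: 0; S1 reads c2=4 → after 2×micro: 2; S2 reads c1=2 → after 3×micro: 4 ⇒ (c0=0, c1=2, c2=4)
macro 5: S0 reads c0=0 → after 1×micro: 3; S1 reads c2=4 → after 2×micro: 2; S2 reads c1=2 → after 3×micro: 4 ⇒ (c0=3, c1=2, c2=4)
macro 6: S0 reads c0=3 → after 1×micro: 0; S1 reads c2=4 → after 2×micro: 2; S2 reads c1=2 → after 3×micro: 4 ⇒ (c0=0, c1=2, c2=4)
macro 7: S0 reads c0=0 → after 1×micro: 3; S1 reads c2=4 → after 2×micro: 2; S2 reads c1=2 → after 3×micro: 4 ⇒ (c0=3, c1=2, c2=4)
macro 8: S0 reads c0=3 → after 1×micro: 0; S1 reads c2=4 → after 2×micro: 2; S2 reads c1=2 → after 3×micro: 4 ⇒ (c0=0, c1=2, c2=4)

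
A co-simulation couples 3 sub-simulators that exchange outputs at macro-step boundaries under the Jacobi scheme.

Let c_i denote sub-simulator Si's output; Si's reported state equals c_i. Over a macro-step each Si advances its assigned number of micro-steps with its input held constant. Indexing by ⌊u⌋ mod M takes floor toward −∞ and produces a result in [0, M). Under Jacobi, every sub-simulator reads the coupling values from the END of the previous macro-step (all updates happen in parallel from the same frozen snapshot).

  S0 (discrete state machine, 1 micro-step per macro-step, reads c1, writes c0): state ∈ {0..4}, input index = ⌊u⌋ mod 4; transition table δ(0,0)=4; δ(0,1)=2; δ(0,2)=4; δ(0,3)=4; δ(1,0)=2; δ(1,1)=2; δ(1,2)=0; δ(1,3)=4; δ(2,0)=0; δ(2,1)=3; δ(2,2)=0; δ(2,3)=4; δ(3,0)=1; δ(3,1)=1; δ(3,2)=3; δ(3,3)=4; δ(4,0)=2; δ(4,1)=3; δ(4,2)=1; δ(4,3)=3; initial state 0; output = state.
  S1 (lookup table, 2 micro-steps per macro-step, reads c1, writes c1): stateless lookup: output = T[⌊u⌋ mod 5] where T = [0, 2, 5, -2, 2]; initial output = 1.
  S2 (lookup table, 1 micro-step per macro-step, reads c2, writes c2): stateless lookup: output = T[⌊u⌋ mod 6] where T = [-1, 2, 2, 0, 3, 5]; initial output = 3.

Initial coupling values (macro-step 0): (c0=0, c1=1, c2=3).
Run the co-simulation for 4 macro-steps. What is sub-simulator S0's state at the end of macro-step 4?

S0 state at macro-step 4 = 0

macro 1: S0 reads c1=1 → after 1×micro: 2; S1 reads c1=1 → after 2×micro: 2; S2 reads c2=3 → after 1×micro: 0 ⇒ (c0=2, c1=2, c2=0)
macro 2: S0 reads c1=2 → after 1×micro: 0; S1 reads c1=2 → after 2×micro: 5; S2 reads c2=0 → after 1×micro: -1 ⇒ (c0=0, c1=5, c2=-1)
macro 3: S0 reads c1=5 → after 1×micro: 2; S1 reads c1=5 → after 2×micro: 0; S2 reads c2=-1 → after 1×micro: 5 ⇒ (c0=2, c1=0, c2=5)
macro 4: S0 reads c1=0 → after 1×micro: 0; S1 reads c1=0 → after 2×micro: 0; S2 reads c2=5 → after 1×micro: 5 ⇒ (c0=0, c1=0, c2=5)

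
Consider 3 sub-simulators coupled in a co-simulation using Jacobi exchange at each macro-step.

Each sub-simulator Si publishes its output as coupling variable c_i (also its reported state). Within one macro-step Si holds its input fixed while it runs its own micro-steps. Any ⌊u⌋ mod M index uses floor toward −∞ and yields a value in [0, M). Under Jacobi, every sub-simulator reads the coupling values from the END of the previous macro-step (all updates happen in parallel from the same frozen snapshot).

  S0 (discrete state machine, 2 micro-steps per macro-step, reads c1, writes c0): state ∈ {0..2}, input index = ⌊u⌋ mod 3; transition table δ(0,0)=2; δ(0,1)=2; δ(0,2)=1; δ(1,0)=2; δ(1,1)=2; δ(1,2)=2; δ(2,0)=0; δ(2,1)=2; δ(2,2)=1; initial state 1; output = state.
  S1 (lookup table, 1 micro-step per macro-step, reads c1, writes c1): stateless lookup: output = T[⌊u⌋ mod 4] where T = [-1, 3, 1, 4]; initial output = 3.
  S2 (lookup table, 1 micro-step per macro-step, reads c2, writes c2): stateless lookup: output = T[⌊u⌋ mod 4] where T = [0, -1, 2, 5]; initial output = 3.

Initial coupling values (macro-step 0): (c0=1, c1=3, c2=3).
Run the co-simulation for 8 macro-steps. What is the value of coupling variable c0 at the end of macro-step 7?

c0 at macro-step 7 = 2

macro 1: S0 reads c1=3 → after 2×micro: 0; S1 reads c1=3 → after 1×micro: 4; S2 reads c2=3 → after 1×micro: 5 ⇒ (c0=0, c1=4, c2=5)
macro 2: S0 reads c1=4 → after 2×micro: 2; S1 reads c1=4 → after 1×micro: -1; S2 reads c2=5 → after 1×micro: -1 ⇒ (c0=2, c1=-1, c2=-1)
macro 3: S0 reads c1=-1 → after 2×micro: 2; S1 reads c1=-1 → after 1×micro: 4; S2 reads c2=-1 → after 1×micro: 5 ⇒ (c0=2, c1=4, c2=5)
macro 4: S0 reads c1=4 → after 2×micro: 2; S1 reads c1=4 → after 1×micro: -1; S2 reads c2=5 → after 1×micro: -1 ⇒ (c0=2, c1=-1, c2=-1)
macro 5: S0 reads c1=-1 → after 2×micro: 2; S1 reads c1=-1 → after 1×micro: 4; S2 reads c2=-1 → after 1×micro: 5 ⇒ (c0=2, c1=4, c2=5)
macro 6: S0 reads c1=4 → after 2×micro: 2; S1 reads c1=4 → after 1×micro: -1; S2 reads c2=5 → after 1×micro: -1 ⇒ (c0=2, c1=-1, c2=-1)
macro 7: S0 reads c1=-1 → after 2×micro: 2; S1 reads c1=-1 → after 1×micro: 4; S2 reads c2=-1 → after 1×micro: 5 ⇒ (c0=2, c1=4, c2=5)
macro 8: S0 reads c1=4 → after 2×micro: 2; S1 reads c1=4 → after 1×micro: -1; S2 reads c2=5 → after 1×micro: -1 ⇒ (c0=2, c1=-1, c2=-1)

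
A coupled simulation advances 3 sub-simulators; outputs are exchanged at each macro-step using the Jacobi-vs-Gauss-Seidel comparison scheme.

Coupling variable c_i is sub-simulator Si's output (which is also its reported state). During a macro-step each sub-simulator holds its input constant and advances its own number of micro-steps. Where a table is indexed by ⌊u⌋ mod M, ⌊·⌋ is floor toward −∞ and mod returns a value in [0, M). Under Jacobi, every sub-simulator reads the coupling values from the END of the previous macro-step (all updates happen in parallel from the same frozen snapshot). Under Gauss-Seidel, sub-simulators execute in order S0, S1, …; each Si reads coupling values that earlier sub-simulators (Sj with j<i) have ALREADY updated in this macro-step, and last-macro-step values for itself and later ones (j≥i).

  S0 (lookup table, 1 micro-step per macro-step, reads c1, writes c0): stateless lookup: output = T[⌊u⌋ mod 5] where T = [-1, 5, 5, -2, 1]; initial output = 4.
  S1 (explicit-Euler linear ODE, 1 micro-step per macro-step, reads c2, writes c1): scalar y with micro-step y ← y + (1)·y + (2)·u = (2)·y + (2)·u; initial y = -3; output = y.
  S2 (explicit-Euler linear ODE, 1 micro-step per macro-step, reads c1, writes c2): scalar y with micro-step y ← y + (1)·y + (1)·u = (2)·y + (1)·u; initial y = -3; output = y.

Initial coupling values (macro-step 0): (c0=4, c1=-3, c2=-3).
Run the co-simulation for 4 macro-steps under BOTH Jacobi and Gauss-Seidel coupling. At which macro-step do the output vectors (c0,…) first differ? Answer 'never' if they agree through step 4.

first divergence at macro-step: 1

[Jacobi] macro 1: S0 reads c1=-3 → after 1×micro: 5; S1 reads c2=-3 → after 1×micro: -12; S2 reads c1=-3 → after 1×micro: -9 ⇒ (c0=5, c1=-12, c2=-9)
[Jacobi] macro 2: S0 reads c1=-12 → after 1×micro: -2; S1 reads c2=-9 → after 1×micro: -42; S2 reads c1=-12 → after 1×micro: -30 ⇒ (c0=-2, c1=-42, c2=-30)
[Jacobi] macro 3: S0 reads c1=-42 → after 1×micro: -2; S1 reads c2=-30 → after 1×micro: -144; S2 reads c1=-42 → after 1×micro: -102 ⇒ (c0=-2, c1=-144, c2=-102)
[Jacobi] macro 4: S0 reads c1=-144 → after 1×micro: 5; S1 reads c2=-102 → after 1×micro: -492; S2 reads c1=-144 → after 1×micro: -348 ⇒ (c0=5, c1=-492, c2=-348)
[Gauss-Seidel] macro 1: S0 reads c1=-3 → after 1×micro: 5; S1 reads c2=-3 → after 1×micro: -12; S2 reads c1=-12 → after 1×micro: -18 ⇒ (c0=5, c1=-12, c2=-18)
[Gauss-Seidel] macro 2: S0 reads c1=-12 → after 1×micro: -2; S1 reads c2=-18 → after 1×micro: -60; S2 reads c1=-60 → after 1×micro: -96 ⇒ (c0=-2, c1=-60, c2=-96)
[Gauss-Seidel] macro 3: S0 reads c1=-60 → after 1×micro: -1; S1 reads c2=-96 → after 1×micro: -312; S2 reads c1=-312 → after 1×micro: -504 ⇒ (c0=-1, c1=-312, c2=-504)
[Gauss-Seidel] macro 4: S0 reads c1=-312 → after 1×micro: -2; S1 reads c2=-504 → after 1×micro: -1632; S2 reads c1=-1632 → after 1×micro: -2640 ⇒ (c0=-2, c1=-1632, c2=-2640)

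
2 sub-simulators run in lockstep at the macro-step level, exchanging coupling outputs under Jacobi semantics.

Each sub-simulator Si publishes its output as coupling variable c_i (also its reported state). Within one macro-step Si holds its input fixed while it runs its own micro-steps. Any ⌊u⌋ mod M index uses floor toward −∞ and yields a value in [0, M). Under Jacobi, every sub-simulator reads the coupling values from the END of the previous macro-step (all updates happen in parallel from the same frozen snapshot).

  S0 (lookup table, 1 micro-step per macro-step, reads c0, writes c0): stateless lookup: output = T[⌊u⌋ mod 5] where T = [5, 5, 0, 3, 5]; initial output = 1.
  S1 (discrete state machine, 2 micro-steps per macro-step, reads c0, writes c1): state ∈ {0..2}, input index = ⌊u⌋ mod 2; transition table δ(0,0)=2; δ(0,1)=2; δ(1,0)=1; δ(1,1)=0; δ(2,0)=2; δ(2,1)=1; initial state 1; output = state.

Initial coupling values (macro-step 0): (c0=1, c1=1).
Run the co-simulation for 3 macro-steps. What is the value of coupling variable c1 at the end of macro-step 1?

macro 1: S0 reads c0=1 → after 1×micro: 5; S1 reads c0=1 → after 2×micro: 2 ⇒ (c0=5, c1=2)
macro 2: S0 reads c0=5 → after 1×micro: 5; S1 reads c0=5 → after 2×micro: 0 ⇒ (c0=5, c1=0)
macro 3: S0 reads c0=5 → after 1×micro: 5; S1 reads c0=5 → after 2×micro: 1 ⇒ (c0=5, c1=1)

c1 at macro-step 1 = 2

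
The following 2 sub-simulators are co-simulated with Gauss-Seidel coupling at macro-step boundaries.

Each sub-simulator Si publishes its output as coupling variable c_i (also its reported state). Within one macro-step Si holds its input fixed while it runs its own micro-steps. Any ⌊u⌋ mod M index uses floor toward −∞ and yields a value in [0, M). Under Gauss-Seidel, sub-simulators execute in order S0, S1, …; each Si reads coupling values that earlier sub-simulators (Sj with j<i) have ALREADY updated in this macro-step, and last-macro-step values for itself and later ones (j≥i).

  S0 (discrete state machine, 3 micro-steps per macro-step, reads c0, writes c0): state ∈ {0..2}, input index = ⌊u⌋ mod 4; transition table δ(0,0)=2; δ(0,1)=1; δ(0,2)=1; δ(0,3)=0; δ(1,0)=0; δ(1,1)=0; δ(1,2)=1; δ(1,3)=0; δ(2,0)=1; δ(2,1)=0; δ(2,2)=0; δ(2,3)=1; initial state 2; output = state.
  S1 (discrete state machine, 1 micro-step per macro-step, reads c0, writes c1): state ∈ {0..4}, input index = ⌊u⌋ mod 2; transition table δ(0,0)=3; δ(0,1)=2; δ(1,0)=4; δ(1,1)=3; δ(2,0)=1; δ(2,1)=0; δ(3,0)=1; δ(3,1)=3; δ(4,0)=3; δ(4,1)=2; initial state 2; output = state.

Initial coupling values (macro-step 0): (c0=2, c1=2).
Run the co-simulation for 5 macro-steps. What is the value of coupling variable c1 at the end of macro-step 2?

c1 at macro-step 2 = 3

macro 1: S0 reads c0=2 → after 3×micro: 1; S1 reads c0=1 → after 1×micro: 0 ⇒ (c0=1, c1=0)
macro 2: S0 reads c0=1 → after 3×micro: 0; S1 reads c0=0 → after 1×micro: 3 ⇒ (c0=0, c1=3)
macro 3: S0 reads c0=0 → after 3×micro: 0; S1 reads c0=0 → after 1×micro: 1 ⇒ (c0=0, c1=1)
macro 4: S0 reads c0=0 → after 3×micro: 0; S1 reads c0=0 → after 1×micro: 4 ⇒ (c0=0, c1=4)
macro 5: S0 reads c0=0 → after 3×micro: 0; S1 reads c0=0 → after 1×micro: 3 ⇒ (c0=0, c1=3)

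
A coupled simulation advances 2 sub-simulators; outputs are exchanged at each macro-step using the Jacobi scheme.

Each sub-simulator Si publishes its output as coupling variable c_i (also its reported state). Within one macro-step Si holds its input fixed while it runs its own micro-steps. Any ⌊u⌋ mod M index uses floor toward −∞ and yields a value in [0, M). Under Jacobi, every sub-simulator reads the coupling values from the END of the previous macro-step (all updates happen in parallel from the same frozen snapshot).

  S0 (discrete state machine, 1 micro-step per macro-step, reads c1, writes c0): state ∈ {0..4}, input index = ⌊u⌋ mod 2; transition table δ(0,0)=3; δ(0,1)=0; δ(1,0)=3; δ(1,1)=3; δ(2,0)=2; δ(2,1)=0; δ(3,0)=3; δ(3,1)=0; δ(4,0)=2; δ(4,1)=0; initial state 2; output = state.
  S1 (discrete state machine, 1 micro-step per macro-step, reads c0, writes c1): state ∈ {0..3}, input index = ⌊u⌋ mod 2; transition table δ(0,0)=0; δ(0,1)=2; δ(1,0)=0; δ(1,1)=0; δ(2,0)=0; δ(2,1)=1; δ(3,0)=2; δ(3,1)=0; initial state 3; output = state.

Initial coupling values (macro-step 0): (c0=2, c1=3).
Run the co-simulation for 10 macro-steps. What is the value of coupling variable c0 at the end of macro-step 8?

c0 at macro-step 8 = 3

macro 1: S0 reads c1=3 → after 1×micro: 0; S1 reads c0=2 → after 1×micro: 2 ⇒ (c0=0, c1=2)
macro 2: S0 reads c1=2 → after 1×micro: 3; S1 reads c0=0 → after 1×micro: 0 ⇒ (c0=3, c1=0)
macro 3: S0 reads c1=0 → after 1×micro: 3; S1 reads c0=3 → after 1×micro: 2 ⇒ (c0=3, c1=2)
macro 4: S0 reads c1=2 → after 1×micro: 3; S1 reads c0=3 → after 1×micro: 1 ⇒ (c0=3, c1=1)
macro 5: S0 reads c1=1 → after 1×micro: 0; S1 reads c0=3 → after 1×micro: 0 ⇒ (c0=0, c1=0)
macro 6: S0 reads c1=0 → after 1×micro: 3; S1 reads c0=0 → after 1×micro: 0 ⇒ (c0=3, c1=0)
macro 7: S0 reads c1=0 → after 1×micro: 3; S1 reads c0=3 → after 1×micro: 2 ⇒ (c0=3, c1=2)
macro 8: S0 reads c1=2 → after 1×micro: 3; S1 reads c0=3 → after 1×micro: 1 ⇒ (c0=3, c1=1)
macro 9: S0 reads c1=1 → after 1×micro: 0; S1 reads c0=3 → after 1×micro: 0 ⇒ (c0=0, c1=0)
macro 10: S0 reads c1=0 → after 1×micro: 3; S1 reads c0=0 → after 1×micro: 0 ⇒ (c0=3, c1=0)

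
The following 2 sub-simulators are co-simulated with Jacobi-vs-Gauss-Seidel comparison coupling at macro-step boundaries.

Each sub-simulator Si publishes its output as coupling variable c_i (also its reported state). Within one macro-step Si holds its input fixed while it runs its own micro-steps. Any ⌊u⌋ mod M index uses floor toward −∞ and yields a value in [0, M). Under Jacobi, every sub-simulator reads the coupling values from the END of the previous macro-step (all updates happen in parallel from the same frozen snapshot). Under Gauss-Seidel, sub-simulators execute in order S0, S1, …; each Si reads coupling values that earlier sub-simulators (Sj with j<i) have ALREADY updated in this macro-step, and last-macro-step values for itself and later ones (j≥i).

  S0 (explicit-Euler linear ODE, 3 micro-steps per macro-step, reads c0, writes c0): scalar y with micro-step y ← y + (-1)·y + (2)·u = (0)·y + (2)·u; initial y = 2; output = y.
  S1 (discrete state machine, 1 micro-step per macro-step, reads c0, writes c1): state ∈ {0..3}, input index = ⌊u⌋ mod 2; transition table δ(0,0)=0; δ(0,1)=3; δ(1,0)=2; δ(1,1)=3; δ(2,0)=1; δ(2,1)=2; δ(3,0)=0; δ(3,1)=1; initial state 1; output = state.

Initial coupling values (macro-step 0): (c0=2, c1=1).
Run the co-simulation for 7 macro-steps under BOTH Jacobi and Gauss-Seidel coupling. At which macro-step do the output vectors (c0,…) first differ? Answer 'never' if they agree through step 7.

[Jacobi] macro 1: S0 reads c0=2 → after 3×micro: 4; S1 reads c0=2 → after 1×micro: 2 ⇒ (c0=4, c1=2)
[Jacobi] macro 2: S0 reads c0=4 → after 3×micro: 8; S1 reads c0=4 → after 1×micro: 1 ⇒ (c0=8, c1=1)
[Jacobi] macro 3: S0 reads c0=8 → after 3×micro: 16; S1 reads c0=8 → after 1×micro: 2 ⇒ (c0=16, c1=2)
[Jacobi] macro 4: S0 reads c0=16 → after 3×micro: 32; S1 reads c0=16 → after 1×micro: 1 ⇒ (c0=32, c1=1)
[Jacobi] macro 5: S0 reads c0=32 → after 3×micro: 64; S1 reads c0=32 → after 1×micro: 2 ⇒ (c0=64, c1=2)
[Jacobi] macro 6: S0 reads c0=64 → after 3×micro: 128; S1 reads c0=64 → after 1×micro: 1 ⇒ (c0=128, c1=1)
[Jacobi] macro 7: S0 reads c0=128 → after 3×micro: 256; S1 reads c0=128 → after 1×micro: 2 ⇒ (c0=256, c1=2)
[Gauss-Seidel] macro 1: S0 reads c0=2 → after 3×micro: 4; S1 reads c0=4 → after 1×micro: 2 ⇒ (c0=4, c1=2)
[Gauss-Seidel] macro 2: S0 reads c0=4 → after 3×micro: 8; S1 reads c0=8 → after 1×micro: 1 ⇒ (c0=8, c1=1)
[Gauss-Seidel] macro 3: S0 reads c0=8 → after 3×micro: 16; S1 reads c0=16 → after 1×micro: 2 ⇒ (c0=16, c1=2)
[Gauss-Seidel] macro 4: S0 reads c0=16 → after 3×micro: 32; S1 reads c0=32 → after 1×micro: 1 ⇒ (c0=32, c1=1)
[Gauss-Seidel] macro 5: S0 reads c0=32 → after 3×micro: 64; S1 reads c0=64 → after 1×micro: 2 ⇒ (c0=64, c1=2)
[Gauss-Seidel] macro 6: S0 reads c0=64 → after 3×micro: 128; S1 reads c0=128 → after 1×micro: 1 ⇒ (c0=128, c1=1)
[Gauss-Seidel] macro 7: S0 reads c0=128 → after 3×micro: 256; S1 reads c0=256 → after 1×micro: 2 ⇒ (c0=256, c1=2)

first divergence at macro-step: never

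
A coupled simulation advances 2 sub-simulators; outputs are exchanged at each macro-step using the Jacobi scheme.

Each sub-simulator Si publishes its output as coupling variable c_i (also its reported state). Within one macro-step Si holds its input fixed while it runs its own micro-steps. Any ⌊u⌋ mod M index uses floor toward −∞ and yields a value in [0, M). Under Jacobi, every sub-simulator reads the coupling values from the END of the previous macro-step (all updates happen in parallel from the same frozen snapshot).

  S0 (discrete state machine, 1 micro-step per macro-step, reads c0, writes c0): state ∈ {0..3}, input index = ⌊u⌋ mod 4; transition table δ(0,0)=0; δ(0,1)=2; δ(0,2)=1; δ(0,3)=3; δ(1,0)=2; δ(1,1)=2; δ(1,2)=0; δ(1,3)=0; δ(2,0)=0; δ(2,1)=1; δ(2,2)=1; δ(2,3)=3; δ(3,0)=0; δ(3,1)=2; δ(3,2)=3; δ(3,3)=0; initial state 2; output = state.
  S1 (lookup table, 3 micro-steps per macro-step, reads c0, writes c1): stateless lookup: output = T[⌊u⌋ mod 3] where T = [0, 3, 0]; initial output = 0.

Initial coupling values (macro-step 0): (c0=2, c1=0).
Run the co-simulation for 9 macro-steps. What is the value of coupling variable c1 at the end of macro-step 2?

c1 at macro-step 2 = 3

macro 1: S0 reads c0=2 → after 1×micro: 1; S1 reads c0=2 → after 3×micro: 0 ⇒ (c0=1, c1=0)
macro 2: S0 reads c0=1 → after 1×micro: 2; S1 reads c0=1 → after 3×micro: 3 ⇒ (c0=2, c1=3)
macro 3: S0 reads c0=2 → after 1×micro: 1; S1 reads c0=2 → after 3×micro: 0 ⇒ (c0=1, c1=0)
macro 4: S0 reads c0=1 → after 1×micro: 2; S1 reads c0=1 → after 3×micro: 3 ⇒ (c0=2, c1=3)
macro 5: S0 reads c0=2 → after 1×micro: 1; S1 reads c0=2 → after 3×micro: 0 ⇒ (c0=1, c1=0)
macro 6: S0 reads c0=1 → after 1×micro: 2; S1 reads c0=1 → after 3×micro: 3 ⇒ (c0=2, c1=3)
macro 7: S0 reads c0=2 → after 1×micro: 1; S1 reads c0=2 → after 3×micro: 0 ⇒ (c0=1, c1=0)
macro 8: S0 reads c0=1 → after 1×micro: 2; S1 reads c0=1 → after 3×micro: 3 ⇒ (c0=2, c1=3)
macro 9: S0 reads c0=2 → after 1×micro: 1; S1 reads c0=2 → after 3×micro: 0 ⇒ (c0=1, c1=0)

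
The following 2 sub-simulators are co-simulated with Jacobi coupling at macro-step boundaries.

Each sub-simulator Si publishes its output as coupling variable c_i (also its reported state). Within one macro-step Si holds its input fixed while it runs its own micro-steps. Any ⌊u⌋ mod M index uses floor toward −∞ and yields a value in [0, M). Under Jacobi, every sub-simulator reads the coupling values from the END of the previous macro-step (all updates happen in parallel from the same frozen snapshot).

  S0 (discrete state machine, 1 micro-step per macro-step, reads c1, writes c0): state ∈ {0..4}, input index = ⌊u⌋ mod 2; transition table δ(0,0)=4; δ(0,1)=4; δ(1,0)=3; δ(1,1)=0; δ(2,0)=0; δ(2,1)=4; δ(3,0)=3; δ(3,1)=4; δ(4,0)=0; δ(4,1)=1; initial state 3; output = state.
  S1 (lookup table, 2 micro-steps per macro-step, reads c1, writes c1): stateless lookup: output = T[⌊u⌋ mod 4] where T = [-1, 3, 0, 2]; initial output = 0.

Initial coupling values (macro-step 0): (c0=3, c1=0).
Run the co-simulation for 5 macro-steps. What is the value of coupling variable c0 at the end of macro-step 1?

macro 1: S0 reads c1=0 → after 1×micro: 3; S1 reads c1=0 → after 2×micro: -1 ⇒ (c0=3, c1=-1)
macro 2: S0 reads c1=-1 → after 1×micro: 4; S1 reads c1=-1 → after 2×micro: 2 ⇒ (c0=4, c1=2)
macro 3: S0 reads c1=2 → after 1×micro: 0; S1 reads c1=2 → after 2×micro: 0 ⇒ (c0=0, c1=0)
macro 4: S0 reads c1=0 → after 1×micro: 4; S1 reads c1=0 → after 2×micro: -1 ⇒ (c0=4, c1=-1)
macro 5: S0 reads c1=-1 → after 1×micro: 1; S1 reads c1=-1 → after 2×micro: 2 ⇒ (c0=1, c1=2)

c0 at macro-step 1 = 3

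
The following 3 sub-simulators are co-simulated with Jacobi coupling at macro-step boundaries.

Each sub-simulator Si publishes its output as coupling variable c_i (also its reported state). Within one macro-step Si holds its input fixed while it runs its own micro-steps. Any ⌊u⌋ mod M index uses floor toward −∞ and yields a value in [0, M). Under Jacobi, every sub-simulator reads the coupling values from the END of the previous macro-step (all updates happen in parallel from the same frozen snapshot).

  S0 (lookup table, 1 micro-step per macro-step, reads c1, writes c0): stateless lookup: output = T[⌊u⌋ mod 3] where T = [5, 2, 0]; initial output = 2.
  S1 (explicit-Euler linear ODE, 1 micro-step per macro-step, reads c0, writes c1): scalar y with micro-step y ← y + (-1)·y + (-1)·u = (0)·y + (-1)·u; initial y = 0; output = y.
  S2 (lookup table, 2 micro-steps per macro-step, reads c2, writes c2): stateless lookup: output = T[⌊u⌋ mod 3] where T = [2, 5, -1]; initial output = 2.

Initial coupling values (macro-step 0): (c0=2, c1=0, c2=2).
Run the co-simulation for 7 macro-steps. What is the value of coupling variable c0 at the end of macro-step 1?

macro 1: S0 reads c1=0 → after 1×micro: 5; S1 reads c0=2 → after 1×micro: -2; S2 reads c2=2 → after 2×micro: -1 ⇒ (c0=5, c1=-2, c2=-1)
macro 2: S0 reads c1=-2 → after 1×micro: 2; S1 reads c0=5 → after 1×micro: -5; S2 reads c2=-1 → after 2×micro: -1 ⇒ (c0=2, c1=-5, c2=-1)
macro 3: S0 reads c1=-5 → after 1×micro: 2; S1 reads c0=2 → after 1×micro: -2; S2 reads c2=-1 → after 2×micro: -1 ⇒ (c0=2, c1=-2, c2=-1)
macro 4: S0 reads c1=-2 → after 1×micro: 2; S1 reads c0=2 → after 1×micro: -2; S2 reads c2=-1 → after 2×micro: -1 ⇒ (c0=2, c1=-2, c2=-1)
macro 5: S0 reads c1=-2 → after 1×micro: 2; S1 reads c0=2 → after 1×micro: -2; S2 reads c2=-1 → after 2×micro: -1 ⇒ (c0=2, c1=-2, c2=-1)
macro 6: S0 reads c1=-2 → after 1×micro: 2; S1 reads c0=2 → after 1×micro: -2; S2 reads c2=-1 → after 2×micro: -1 ⇒ (c0=2, c1=-2, c2=-1)
macro 7: S0 reads c1=-2 → after 1×micro: 2; S1 reads c0=2 → after 1×micro: -2; S2 reads c2=-1 → after 2×micro: -1 ⇒ (c0=2, c1=-2, c2=-1)

c0 at macro-step 1 = 5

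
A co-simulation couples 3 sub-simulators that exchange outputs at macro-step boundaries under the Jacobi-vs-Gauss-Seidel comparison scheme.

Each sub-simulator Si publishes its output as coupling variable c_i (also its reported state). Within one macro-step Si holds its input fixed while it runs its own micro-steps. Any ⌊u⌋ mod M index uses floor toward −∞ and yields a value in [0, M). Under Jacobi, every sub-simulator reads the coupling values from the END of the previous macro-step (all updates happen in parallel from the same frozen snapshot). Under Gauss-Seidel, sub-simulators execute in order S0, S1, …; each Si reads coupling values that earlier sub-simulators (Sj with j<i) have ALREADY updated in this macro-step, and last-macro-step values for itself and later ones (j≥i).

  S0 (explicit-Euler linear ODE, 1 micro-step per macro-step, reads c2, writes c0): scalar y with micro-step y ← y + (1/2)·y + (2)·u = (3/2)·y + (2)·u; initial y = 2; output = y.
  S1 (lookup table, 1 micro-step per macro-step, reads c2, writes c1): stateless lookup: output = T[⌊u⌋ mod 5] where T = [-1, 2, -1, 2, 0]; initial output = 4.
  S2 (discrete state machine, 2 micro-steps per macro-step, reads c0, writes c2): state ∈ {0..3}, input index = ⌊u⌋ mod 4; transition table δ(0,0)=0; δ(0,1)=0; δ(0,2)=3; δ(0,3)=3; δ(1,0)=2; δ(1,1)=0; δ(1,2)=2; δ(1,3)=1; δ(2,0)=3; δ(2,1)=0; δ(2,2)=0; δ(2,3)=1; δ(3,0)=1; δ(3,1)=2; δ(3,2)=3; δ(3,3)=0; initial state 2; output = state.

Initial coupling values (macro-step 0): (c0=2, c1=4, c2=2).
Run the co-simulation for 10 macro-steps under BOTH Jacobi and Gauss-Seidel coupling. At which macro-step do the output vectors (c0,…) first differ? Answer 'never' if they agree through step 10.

first divergence at macro-step: 1

[Jacobi] macro 1: S0 reads c2=2 → after 1×micro: 7; S1 reads c2=2 → after 1×micro: -1; S2 reads c0=2 → after 2×micro: 3 ⇒ (c0=7, c1=-1, c2=3)
[Jacobi] macro 2: S0 reads c2=3 → after 1×micro: 33/2; S1 reads c2=3 → after 1×micro: 2; S2 reads c0=7 → after 2×micro: 3 ⇒ (c0=33/2, c1=2, c2=3)
[Jacobi] macro 3: S0 reads c2=3 → after 1×micro: 123/4; S1 reads c2=3 → after 1×micro: 2; S2 reads c0=33/2 → after 2×micro: 2 ⇒ (c0=123/4, c1=2, c2=2)
[Jacobi] macro 4: S0 reads c2=2 → after 1×micro: 401/8; S1 reads c2=2 → after 1×micro: -1; S2 reads c0=123/4 → after 2×micro: 3 ⇒ (c0=401/8, c1=-1, c2=3)
[Jacobi] macro 5: S0 reads c2=3 → after 1×micro: 1299/16; S1 reads c2=3 → after 1×micro: 2; S2 reads c0=401/8 → after 2×micro: 3 ⇒ (c0=1299/16, c1=2, c2=3)
[Jacobi] macro 6: S0 reads c2=3 → after 1×micro: 4089/32; S1 reads c2=3 → after 1×micro: 2; S2 reads c0=1299/16 → after 2×micro: 0 ⇒ (c0=4089/32, c1=2, c2=0)
[Jacobi] macro 7: S0 reads c2=0 → after 1×micro: 12267/64; S1 reads c2=0 → after 1×micro: -1; S2 reads c0=4089/32 → after 2×micro: 0 ⇒ (c0=12267/64, c1=-1, c2=0)
[Jacobi] macro 8: S0 reads c2=0 → after 1×micro: 36801/128; S1 reads c2=0 → after 1×micro: -1; S2 reads c0=12267/64 → after 2×micro: 0 ⇒ (c0=36801/128, c1=-1, c2=0)
[Jacobi] macro 9: S0 reads c2=0 → after 1×micro: 110403/256; S1 reads c2=0 → after 1×micro: -1; S2 reads c0=36801/128 → after 2×micro: 0 ⇒ (c0=110403/256, c1=-1, c2=0)
[Jacobi] macro 10: S0 reads c2=0 → after 1×micro: 331209/512; S1 reads c2=0 → after 1×micro: -1; S2 reads c0=110403/256 → after 2×micro: 0 ⇒ (c0=331209/512, c1=-1, c2=0)
[Gauss-Seidel] macro 1: S0 reads c2=2 → after 1×micro: 7; S1 reads c2=2 → after 1×micro: -1; S2 reads c0=7 → after 2×micro: 1 ⇒ (c0=7, c1=-1, c2=1)
[Gauss-Seidel] macro 2: S0 reads c2=1 → after 1×micro: 25/2; S1 reads c2=1 → after 1×micro: 2; S2 reads c0=25/2 → after 2×micro: 3 ⇒ (c0=25/2, c1=2, c2=3)
[Gauss-Seidel] macro 3: S0 reads c2=3 → after 1×micro: 99/4; S1 reads c2=3 → after 1×micro: 2; S2 reads c0=99/4 → after 2×micro: 2 ⇒ (c0=99/4, c1=2, c2=2)
[Gauss-Seidel] macro 4: S0 reads c2=2 → after 1×micro: 329/8; S1 reads c2=2 → after 1×micro: -1; S2 reads c0=329/8 → after 2×micro: 0 ⇒ (c0=329/8, c1=-1, c2=0)
[Gauss-Seidel] macro 5: S0 reads c2=0 → after 1×micro: 987/16; S1 reads c2=0 → after 1×micro: -1; S2 reads c0=987/16 → after 2×micro: 0 ⇒ (c0=987/16, c1=-1, c2=0)
[Gauss-Seidel] macro 6: S0 reads c2=0 → after 1×micro: 2961/32; S1 reads c2=0 → after 1×micro: -1; S2 reads c0=2961/32 → after 2×micro: 0 ⇒ (c0=2961/32, c1=-1, c2=0)
[Gauss-Seidel] macro 7: S0 reads c2=0 → after 1×micro: 8883/64; S1 reads c2=0 → after 1×micro: -1; S2 reads c0=8883/64 → after 2×micro: 3 ⇒ (c0=8883/64, c1=-1, c2=3)
[Gauss-Seidel] macro 8: S0 reads c2=3 → after 1×micro: 27417/128; S1 reads c2=3 → after 1×micro: 2; S2 reads c0=27417/128 → after 2×micro: 3 ⇒ (c0=27417/128, c1=2, c2=3)
[Gauss-Seidel] macro 9: S0 reads c2=3 → after 1×micro: 83787/256; S1 reads c2=3 → after 1×micro: 2; S2 reads c0=83787/256 → after 2×micro: 3 ⇒ (c0=83787/256, c1=2, c2=3)
[Gauss-Seidel] macro 10: S0 reads c2=3 → after 1×micro: 254433/512; S1 reads c2=3 → after 1×micro: 2; S2 reads c0=254433/512 → after 2×micro: 2 ⇒ (c0=254433/512, c1=2, c2=2)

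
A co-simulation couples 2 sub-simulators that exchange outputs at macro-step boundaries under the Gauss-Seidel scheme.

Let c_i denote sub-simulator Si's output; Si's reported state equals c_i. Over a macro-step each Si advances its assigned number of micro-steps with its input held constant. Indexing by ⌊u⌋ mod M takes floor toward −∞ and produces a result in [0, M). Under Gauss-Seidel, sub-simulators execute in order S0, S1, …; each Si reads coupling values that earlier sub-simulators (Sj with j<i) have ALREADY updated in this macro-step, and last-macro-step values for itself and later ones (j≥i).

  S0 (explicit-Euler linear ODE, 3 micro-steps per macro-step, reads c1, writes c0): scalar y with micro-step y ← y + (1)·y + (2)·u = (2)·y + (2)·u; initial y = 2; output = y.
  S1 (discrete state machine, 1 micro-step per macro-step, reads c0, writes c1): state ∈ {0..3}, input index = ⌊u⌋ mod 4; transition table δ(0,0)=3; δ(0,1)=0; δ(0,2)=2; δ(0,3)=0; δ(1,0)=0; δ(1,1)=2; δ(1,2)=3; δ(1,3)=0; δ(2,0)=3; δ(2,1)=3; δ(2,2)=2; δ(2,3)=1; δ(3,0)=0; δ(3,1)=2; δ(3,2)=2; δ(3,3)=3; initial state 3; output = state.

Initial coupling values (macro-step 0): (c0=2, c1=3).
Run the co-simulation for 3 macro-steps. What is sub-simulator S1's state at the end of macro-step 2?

macro 1: S0 reads c1=3 → after 3×micro: 58; S1 reads c0=58 → after 1×micro: 2 ⇒ (c0=58, c1=2)
macro 2: S0 reads c1=2 → after 3×micro: 492; S1 reads c0=492 → after 1×micro: 3 ⇒ (c0=492, c1=3)
macro 3: S0 reads c1=3 → after 3×micro: 3978; S1 reads c0=3978 → after 1×micro: 2 ⇒ (c0=3978, c1=2)

S1 state at macro-step 2 = 3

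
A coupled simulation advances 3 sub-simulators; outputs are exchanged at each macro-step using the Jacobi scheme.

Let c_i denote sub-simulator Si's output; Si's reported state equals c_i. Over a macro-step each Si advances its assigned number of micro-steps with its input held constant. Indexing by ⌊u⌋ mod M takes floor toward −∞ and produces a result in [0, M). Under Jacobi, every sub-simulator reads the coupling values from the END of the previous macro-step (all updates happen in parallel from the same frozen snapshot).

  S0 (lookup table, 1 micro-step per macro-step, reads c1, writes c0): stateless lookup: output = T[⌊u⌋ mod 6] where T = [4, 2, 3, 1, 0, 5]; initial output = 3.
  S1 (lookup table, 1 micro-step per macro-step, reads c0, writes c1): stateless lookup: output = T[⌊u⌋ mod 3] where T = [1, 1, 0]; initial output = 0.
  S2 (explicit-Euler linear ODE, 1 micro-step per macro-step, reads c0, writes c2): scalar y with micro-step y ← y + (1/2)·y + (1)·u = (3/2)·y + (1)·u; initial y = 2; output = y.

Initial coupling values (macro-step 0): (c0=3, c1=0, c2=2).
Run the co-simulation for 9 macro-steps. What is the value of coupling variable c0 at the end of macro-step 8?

macro 1: S0 reads c1=0 → after 1×micro: 4; S1 reads c0=3 → after 1×micro: 1; S2 reads c0=3 → after 1×micro: 6 ⇒ (c0=4, c1=1, c2=6)
macro 2: S0 reads c1=1 → after 1×micro: 2; S1 reads c0=4 → after 1×micro: 1; S2 reads c0=4 → after 1×micro: 13 ⇒ (c0=2, c1=1, c2=13)
macro 3: S0 reads c1=1 → after 1×micro: 2; S1 reads c0=2 → after 1×micro: 0; S2 reads c0=2 → after 1×micro: 43/2 ⇒ (c0=2, c1=0, c2=43/2)
macro 4: S0 reads c1=0 → after 1×micro: 4; S1 reads c0=2 → after 1×micro: 0; S2 reads c0=2 → after 1×micro: 137/4 ⇒ (c0=4, c1=0, c2=137/4)
macro 5: S0 reads c1=0 → after 1×micro: 4; S1 reads c0=4 → after 1×micro: 1; S2 reads c0=4 → after 1×micro: 443/8 ⇒ (c0=4, c1=1, c2=443/8)
macro 6: S0 reads c1=1 → after 1×micro: 2; S1 reads c0=4 → after 1×micro: 1; S2 reads c0=4 → after 1×micro: 1393/16 ⇒ (c0=2, c1=1, c2=1393/16)
macro 7: S0 reads c1=1 → after 1×micro: 2; S1 reads c0=2 → after 1×micro: 0; S2 reads c0=2 → after 1×micro: 4243/32 ⇒ (c0=2, c1=0, c2=4243/32)
macro 8: S0 reads c1=0 → after 1×micro: 4; S1 reads c0=2 → after 1×micro: 0; S2 reads c0=2 → after 1×micro: 12857/64 ⇒ (c0=4, c1=0, c2=12857/64)
macro 9: S0 reads c1=0 → after 1×micro: 4; S1 reads c0=4 → after 1×micro: 1; S2 reads c0=4 → after 1×micro: 39083/128 ⇒ (c0=4, c1=1, c2=39083/128)

c0 at macro-step 8 = 4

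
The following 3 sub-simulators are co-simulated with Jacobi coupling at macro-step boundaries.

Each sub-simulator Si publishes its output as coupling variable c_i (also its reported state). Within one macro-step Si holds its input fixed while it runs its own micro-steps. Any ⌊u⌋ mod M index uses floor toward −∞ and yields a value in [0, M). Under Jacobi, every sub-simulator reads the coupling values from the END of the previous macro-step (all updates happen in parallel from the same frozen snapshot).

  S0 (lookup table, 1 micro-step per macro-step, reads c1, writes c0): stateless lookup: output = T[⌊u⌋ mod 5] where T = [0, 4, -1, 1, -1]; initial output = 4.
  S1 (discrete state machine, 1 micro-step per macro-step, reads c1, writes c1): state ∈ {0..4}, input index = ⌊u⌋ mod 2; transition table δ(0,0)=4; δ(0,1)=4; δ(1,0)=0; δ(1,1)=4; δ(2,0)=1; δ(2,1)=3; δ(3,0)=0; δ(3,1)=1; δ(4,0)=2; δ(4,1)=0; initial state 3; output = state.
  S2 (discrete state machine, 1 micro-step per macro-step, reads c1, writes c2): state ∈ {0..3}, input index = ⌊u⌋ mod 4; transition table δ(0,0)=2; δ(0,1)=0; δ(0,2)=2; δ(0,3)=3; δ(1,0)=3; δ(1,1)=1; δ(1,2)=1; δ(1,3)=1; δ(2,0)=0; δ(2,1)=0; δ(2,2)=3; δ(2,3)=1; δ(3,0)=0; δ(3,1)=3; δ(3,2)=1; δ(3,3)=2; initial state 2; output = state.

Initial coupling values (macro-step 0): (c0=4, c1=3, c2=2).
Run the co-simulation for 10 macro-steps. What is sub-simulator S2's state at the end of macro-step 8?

S2 state at macro-step 8 = 1

macro 1: S0 reads c1=3 → after 1×micro: 1; S1 reads c1=3 → after 1×micro: 1; S2 reads c1=3 → after 1×micro: 1 ⇒ (c0=1, c1=1, c2=1)
macro 2: S0 reads c1=1 → after 1×micro: 4; S1 reads c1=1 → after 1×micro: 4; S2 reads c1=1 → after 1×micro: 1 ⇒ (c0=4, c1=4, c2=1)
macro 3: S0 reads c1=4 → after 1×micro: -1; S1 reads c1=4 → after 1×micro: 2; S2 reads c1=4 → after 1×micro: 3 ⇒ (c0=-1, c1=2, c2=3)
macro 4: S0 reads c1=2 → after 1×micro: -1; S1 reads c1=2 → after 1×micro: 1; S2 reads c1=2 → after 1×micro: 1 ⇒ (c0=-1, c1=1, c2=1)
macro 5: S0 reads c1=1 → after 1×micro: 4; S1 reads c1=1 → after 1×micro: 4; S2 reads c1=1 → after 1×micro: 1 ⇒ (c0=4, c1=4, c2=1)
macro 6: S0 reads c1=4 → after 1×micro: -1; S1 reads c1=4 → after 1×micro: 2; S2 reads c1=4 → after 1×micro: 3 ⇒ (c0=-1, c1=2, c2=3)
macro 7: S0 reads c1=2 → after 1×micro: -1; S1 reads c1=2 → after 1×micro: 1; S2 reads c1=2 → after 1×micro: 1 ⇒ (c0=-1, c1=1, c2=1)
macro 8: S0 reads c1=1 → after 1×micro: 4; S1 reads c1=1 → after 1×micro: 4; S2 reads c1=1 → after 1×micro: 1 ⇒ (c0=4, c1=4, c2=1)
macro 9: S0 reads c1=4 → after 1×micro: -1; S1 reads c1=4 → after 1×micro: 2; S2 reads c1=4 → after 1×micro: 3 ⇒ (c0=-1, c1=2, c2=3)
macro 10: S0 reads c1=2 → after 1×micro: -1; S1 reads c1=2 → after 1×micro: 1; S2 reads c1=2 → after 1×micro: 1 ⇒ (c0=-1, c1=1, c2=1)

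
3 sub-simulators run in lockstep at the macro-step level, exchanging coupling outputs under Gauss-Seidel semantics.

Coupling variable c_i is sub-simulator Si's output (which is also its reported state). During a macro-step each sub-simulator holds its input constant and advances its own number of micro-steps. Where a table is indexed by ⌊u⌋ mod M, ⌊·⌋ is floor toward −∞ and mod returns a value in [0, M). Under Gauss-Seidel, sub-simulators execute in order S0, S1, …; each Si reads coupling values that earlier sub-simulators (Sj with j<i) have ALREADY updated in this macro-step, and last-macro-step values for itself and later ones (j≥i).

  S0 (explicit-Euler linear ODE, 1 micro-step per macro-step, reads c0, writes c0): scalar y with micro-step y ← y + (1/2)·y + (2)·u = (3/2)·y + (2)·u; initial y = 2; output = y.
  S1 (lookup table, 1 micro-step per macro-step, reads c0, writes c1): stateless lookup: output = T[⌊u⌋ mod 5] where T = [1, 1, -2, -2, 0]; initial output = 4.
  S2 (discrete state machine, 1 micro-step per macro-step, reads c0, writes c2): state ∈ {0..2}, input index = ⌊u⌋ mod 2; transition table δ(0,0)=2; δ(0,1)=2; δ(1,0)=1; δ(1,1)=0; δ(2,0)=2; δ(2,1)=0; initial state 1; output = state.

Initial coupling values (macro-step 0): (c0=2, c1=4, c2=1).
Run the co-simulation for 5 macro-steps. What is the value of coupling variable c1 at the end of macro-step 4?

macro 1: S0 reads c0=2 → after 1×micro: 7; S1 reads c0=7 → after 1×micro: -2; S2 reads c0=7 → after 1×micro: 0 ⇒ (c0=7, c1=-2, c2=0)
macro 2: S0 reads c0=7 → after 1×micro: 49/2; S1 reads c0=49/2 → after 1×micro: 0; S2 reads c0=49/2 → after 1×micro: 2 ⇒ (c0=49/2, c1=0, c2=2)
macro 3: S0 reads c0=49/2 → after 1×micro: 343/4; S1 reads c0=343/4 → after 1×micro: 1; S2 reads c0=343/4 → after 1×micro: 0 ⇒ (c0=343/4, c1=1, c2=0)
macro 4: S0 reads c0=343/4 → after 1×micro: 2401/8; S1 reads c0=2401/8 → after 1×micro: 1; S2 reads c0=2401/8 → after 1×micro: 2 ⇒ (c0=2401/8, c1=1, c2=2)
macro 5: S0 reads c0=2401/8 → after 1×micro: 16807/16; S1 reads c0=16807/16 → after 1×micro: 1; S2 reads c0=16807/16 → after 1×micro: 2 ⇒ (c0=16807/16, c1=1, c2=2)

c1 at macro-step 4 = 1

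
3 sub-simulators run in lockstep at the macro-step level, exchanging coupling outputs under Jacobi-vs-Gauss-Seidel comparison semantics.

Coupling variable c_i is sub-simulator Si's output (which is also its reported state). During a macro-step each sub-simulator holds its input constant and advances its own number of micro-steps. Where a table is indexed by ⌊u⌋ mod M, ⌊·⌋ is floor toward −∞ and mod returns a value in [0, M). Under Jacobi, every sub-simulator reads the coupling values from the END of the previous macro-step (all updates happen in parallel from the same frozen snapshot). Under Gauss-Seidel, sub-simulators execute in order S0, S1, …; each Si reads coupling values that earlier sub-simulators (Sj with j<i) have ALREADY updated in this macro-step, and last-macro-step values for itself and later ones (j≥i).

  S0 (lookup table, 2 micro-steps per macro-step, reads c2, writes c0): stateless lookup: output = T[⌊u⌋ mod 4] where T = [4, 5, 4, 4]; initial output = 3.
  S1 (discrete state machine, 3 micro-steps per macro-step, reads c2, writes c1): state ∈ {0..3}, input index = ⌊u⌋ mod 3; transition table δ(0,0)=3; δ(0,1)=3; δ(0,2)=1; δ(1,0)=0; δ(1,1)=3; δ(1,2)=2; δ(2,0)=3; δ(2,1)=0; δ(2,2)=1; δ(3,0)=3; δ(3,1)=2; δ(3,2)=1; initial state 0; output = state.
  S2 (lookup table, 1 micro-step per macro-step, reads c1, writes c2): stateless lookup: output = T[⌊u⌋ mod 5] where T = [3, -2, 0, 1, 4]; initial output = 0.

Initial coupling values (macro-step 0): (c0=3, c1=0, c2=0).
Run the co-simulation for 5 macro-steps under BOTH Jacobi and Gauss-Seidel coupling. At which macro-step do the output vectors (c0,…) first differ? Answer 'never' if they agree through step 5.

[Jacobi] macro 1: S0 reads c2=0 → after 2×micro: 4; S1 reads c2=0 → after 3×micro: 3; S2 reads c1=0 → after 1×micro: 3 ⇒ (c0=4, c1=3, c2=3)
[Jacobi] macro 2: S0 reads c2=3 → after 2×micro: 4; S1 reads c2=3 → after 3×micro: 3; S2 reads c1=3 → after 1×micro: 1 ⇒ (c0=4, c1=3, c2=1)
[Jacobi] macro 3: S0 reads c2=1 → after 2×micro: 5; S1 reads c2=1 → after 3×micro: 3; S2 reads c1=3 → after 1×micro: 1 ⇒ (c0=5, c1=3, c2=1)
[Jacobi] macro 4: S0 reads c2=1 → after 2×micro: 5; S1 reads c2=1 → after 3×micro: 3; S2 reads c1=3 → after 1×micro: 1 ⇒ (c0=5, c1=3, c2=1)
[Jacobi] macro 5: S0 reads c2=1 → after 2×micro: 5; S1 reads c2=1 → after 3×micro: 3; S2 reads c1=3 → after 1×micro: 1 ⇒ (c0=5, c1=3, c2=1)
[Gauss-Seidel] macro 1: S0 reads c2=0 → after 2×micro: 4; S1 reads c2=0 → after 3×micro: 3; S2 reads c1=3 → after 1×micro: 1 ⇒ (c0=4, c1=3, c2=1)
[Gauss-Seidel] macro 2: S0 reads c2=1 → after 2×micro: 5; S1 reads c2=1 → after 3×micro: 3; S2 reads c1=3 → after 1×micro: 1 ⇒ (c0=5, c1=3, c2=1)
[Gauss-Seidel] macro 3: S0 reads c2=1 → after 2×micro: 5; S1 reads c2=1 → after 3×micro: 3; S2 reads c1=3 → after 1×micro: 1 ⇒ (c0=5, c1=3, c2=1)
[Gauss-Seidel] macro 4: S0 reads c2=1 → after 2×micro: 5; S1 reads c2=1 → after 3×micro: 3; S2 reads c1=3 → after 1×micro: 1 ⇒ (c0=5, c1=3, c2=1)
[Gauss-Seidel] macro 5: S0 reads c2=1 → after 2×micro: 5; S1 reads c2=1 → after 3×micro: 3; S2 reads c1=3 → after 1×micro: 1 ⇒ (c0=5, c1=3, c2=1)

first divergence at macro-step: 1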